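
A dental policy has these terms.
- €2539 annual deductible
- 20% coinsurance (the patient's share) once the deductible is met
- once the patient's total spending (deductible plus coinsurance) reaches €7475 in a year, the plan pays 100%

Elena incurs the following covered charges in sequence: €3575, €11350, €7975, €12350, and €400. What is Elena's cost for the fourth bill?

#1 (€3575): €2539 finishes the deductible; €1036 goes to coinsurance; patient's 20% is €207.20. Patient owes €2746.20 (running OOP €2746.20).
#2 (€11350): deductible met; 20% of €11350 = €2270. Cost to patient: €2270. OOP to date €5016.20.
#3 (€7975): 20% coinsurance on €7975 = €1595. Patient owes €1595 (running OOP €6611.20).
#4 (€12350): deductible already satisfied, so patient's share is 20% × €12350 = €2470. That would push OOP to €9081.20, over the €7475 cap, so patient pays €7475 − €6611.20 = €863.80.

€863.80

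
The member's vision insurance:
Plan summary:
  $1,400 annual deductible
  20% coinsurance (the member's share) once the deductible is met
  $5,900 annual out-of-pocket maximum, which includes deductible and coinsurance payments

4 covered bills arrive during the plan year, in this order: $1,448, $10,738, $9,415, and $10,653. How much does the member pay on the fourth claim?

#1 ($1,448): $1,400 to deductible, leaving $48; member's 20% is $9.60. Member pays $1,409.60; OOP now $1,409.60.
#2 ($10,738): deductible already satisfied, so member's share is 20% × $10,738 = $2,147.60. Member owes $2,147.60 (running OOP $3,557.20).
#3 ($9,415): deductible already satisfied, so member's share is 20% × $9,415 = $1,883. Member owes $1,883 (running OOP $5,440.20).
#4 ($10,653): deductible already satisfied, so member's share is 20% × $10,653 = $2,130.60. That would push OOP to $7,570.80, over the $5,900 cap, so member pays $5,900 − $5,440.20 = $459.80.

$459.80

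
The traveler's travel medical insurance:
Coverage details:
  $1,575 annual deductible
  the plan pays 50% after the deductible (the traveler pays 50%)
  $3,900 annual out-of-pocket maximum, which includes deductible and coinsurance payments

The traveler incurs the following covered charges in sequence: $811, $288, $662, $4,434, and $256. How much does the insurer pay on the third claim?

Bill 1, $811: fully absorbed by the deductible. Cost to traveler: $811. OOP to date $811. Plan pays $811 − $811 = $0.
Bill 2, $288: fully absorbed by the deductible. Traveler owes $288 (running OOP $1,099). Plan pays $288 − $288 = $0.
Bill 3, $662: $476 finishes the deductible; $186 goes to coinsurance; coinsurance $186 × 50% = $93. Cost to traveler: $569. OOP to date $1,668. Plan pays $662 − $569 = $93.

$93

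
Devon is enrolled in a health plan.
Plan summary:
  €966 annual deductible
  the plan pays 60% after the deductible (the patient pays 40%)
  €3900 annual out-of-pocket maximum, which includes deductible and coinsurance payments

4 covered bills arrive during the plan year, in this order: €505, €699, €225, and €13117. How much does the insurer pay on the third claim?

€135

#1 (€505): entire amount goes to the deductible. Patient owes €505 (running OOP €505). Insurer: €505 − €505 = €0.
#2 (€699): €461 to deductible, leaving €238; patient's 40% is €95.20. Patient owes €556.20 (running OOP €1061.20). Plan pays €699 − €556.20 = €142.80.
#3 (€225): deductible already satisfied, so patient's share is 40% × €225 = €90. Cost to patient: €90. OOP to date €1151.20. Plan pays €225 − €90 = €135.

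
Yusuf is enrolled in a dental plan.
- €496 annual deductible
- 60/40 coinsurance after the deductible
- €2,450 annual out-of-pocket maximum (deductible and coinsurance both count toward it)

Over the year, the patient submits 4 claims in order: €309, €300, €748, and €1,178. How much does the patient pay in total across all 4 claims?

Bill 1, €309: all of it applies to the deductible. Cost to patient: €309. OOP to date €309.
Bill 2, €300: €187 to deductible, leaving €113; 40% of €113 = €45.20. Cost to patient: €232.20. OOP to date €541.20.
Bill 3, €748: deductible already satisfied, so patient's share is 40% × €748 = €299.20. Patient owes €299.20 (running OOP €840.40).
Bill 4, €1,178: 40% coinsurance on €1,178 = €471.20. Patient pays €471.20; OOP now €1,311.60.
Total paid by the patient: €309 + €232.20 + €299.20 + €471.20 = €1,311.60.

€1,311.60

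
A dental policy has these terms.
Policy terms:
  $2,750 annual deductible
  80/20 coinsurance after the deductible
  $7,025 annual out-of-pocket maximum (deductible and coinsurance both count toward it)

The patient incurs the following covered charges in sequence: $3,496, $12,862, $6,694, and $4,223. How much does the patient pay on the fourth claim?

Claim 1 — $3,496: $2,750 to deductible, leaving $746; 20% of $746 = $149.20. Cost to patient: $2,899.20. OOP to date $2,899.20.
Claim 2 — $12,862: deductible met; 20% of $12,862 = $2,572.40. Patient owes $2,572.40 (running OOP $5,471.60).
Claim 3 — $6,694: deductible already satisfied, so patient's share is 20% × $6,694 = $1,338.80. Cost to patient: $1,338.80. OOP to date $6,810.40.
Claim 4 — $4,223: deductible met; 20% of $4,223 = $844.60. Adding that to $6,810.40 gives $7,655, past the $7,025 cap; patient pays only $7,025 − $6,810.40 = $214.60.

$214.60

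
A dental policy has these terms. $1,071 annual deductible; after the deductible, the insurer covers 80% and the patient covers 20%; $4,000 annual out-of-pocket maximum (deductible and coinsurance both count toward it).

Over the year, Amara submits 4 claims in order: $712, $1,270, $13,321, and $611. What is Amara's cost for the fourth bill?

Bill 1, $712: all of it applies to the deductible. Cost to patient: $712. OOP to date $712.
Bill 2, $1,270: deductible takes $359, $911 remains; 20% of $911 = $182.20. Patient owes $541.20 (running OOP $1,253.20).
Bill 3, $13,321: deductible already satisfied, so patient's share is 20% × $13,321 = $2,664.20. Patient owes $2,664.20 (running OOP $3,917.40).
Bill 4, $611: deductible met; 20% of $611 = $122.20. Adding that to $3,917.40 gives $4,039.60, past the $4,000 cap; patient pays only $4,000 − $3,917.40 = $82.60.

$82.60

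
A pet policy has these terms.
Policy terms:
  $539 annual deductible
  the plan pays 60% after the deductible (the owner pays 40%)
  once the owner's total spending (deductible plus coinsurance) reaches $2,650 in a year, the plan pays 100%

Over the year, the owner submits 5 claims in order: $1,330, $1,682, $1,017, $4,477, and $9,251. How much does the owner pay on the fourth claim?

$715

Claim 1 ($1,330): deductible takes $539, $791 remains; coinsurance $791 × 40% = $316.40. Owner owes $855.40 (running OOP $855.40).
Claim 2 ($1,682): deductible already satisfied, so owner's share is 40% × $1,682 = $672.80. Owner owes $672.80 (running OOP $1,528.20).
Claim 3 ($1,017): deductible met; 40% of $1,017 = $406.80. Owner pays $406.80; OOP now $1,935.
Claim 4 ($4,477): 40% coinsurance on $4,477 = $1,790.80. Adding that to $1,935 gives $3,725.80, past the $2,650 cap; owner pays only $2,650 − $1,935 = $715.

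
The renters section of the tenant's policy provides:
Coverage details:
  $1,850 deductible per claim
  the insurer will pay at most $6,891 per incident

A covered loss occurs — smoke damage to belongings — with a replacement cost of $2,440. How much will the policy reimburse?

$590

After the deductible, $2,440 − $1,850 = $590 remains.
$590 ≤ $6,891, so the limit doesn't bind; insurer pays $590.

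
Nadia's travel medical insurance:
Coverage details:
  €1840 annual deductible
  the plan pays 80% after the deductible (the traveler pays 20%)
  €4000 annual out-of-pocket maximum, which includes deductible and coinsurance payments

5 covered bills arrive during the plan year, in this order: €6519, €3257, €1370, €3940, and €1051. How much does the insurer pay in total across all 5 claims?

€12137

Bill 1, €6519: €1840 to deductible, leaving €4679; traveler's 20% is €935.80. Traveler pays €2775.80; OOP now €2775.80. Plan pays €6519 − €2775.80 = €3743.20.
Bill 2, €3257: 20% coinsurance on €3257 = €651.40. Traveler pays €651.40; OOP now €3427.20. Insurer: €3257 − €651.40 = €2605.60.
Bill 3, €1370: 20% coinsurance on €1370 = €274. Traveler owes €274 (running OOP €3701.20). Plan pays €1370 − €274 = €1096.
Bill 4, €3940: deductible already satisfied, so traveler's share is 20% × €3940 = €788. That would push OOP to €4489.20, over the €4000 cap, so traveler pays €4000 − €3701.20 = €298.80. Plan pays €3940 − €298.80 = €3641.20.
Bill 5, €1051: deductible already satisfied, so traveler's share is 20% × €1051 = €210.20. That would push OOP to €4210.20, over the €4000 cap, so traveler pays €4000 − €4000 = €0. Insurer: €1051 − €0 = €1051.
Insurer total: €3743.20 + €2605.60 + €1096 + €3641.20 + €1051 = €12137.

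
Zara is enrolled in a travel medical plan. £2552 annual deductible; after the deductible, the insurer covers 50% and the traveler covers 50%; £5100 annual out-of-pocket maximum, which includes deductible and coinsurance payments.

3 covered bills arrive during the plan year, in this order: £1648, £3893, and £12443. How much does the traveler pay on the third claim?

£1053.50

Claim 1 (£1648): fully absorbed by the deductible. Cost to traveler: £1648. OOP to date £1648.
Claim 2 (£3893): deductible takes £904, £2989 remains; traveler's 50% is £1494.50. Traveler pays £2398.50; OOP now £4046.50.
Claim 3 (£12443): 50% coinsurance on £12443 = £6221.50. Adding that to £4046.50 gives £10268, past the £5100 cap; traveler pays only £5100 − £4046.50 = £1053.50.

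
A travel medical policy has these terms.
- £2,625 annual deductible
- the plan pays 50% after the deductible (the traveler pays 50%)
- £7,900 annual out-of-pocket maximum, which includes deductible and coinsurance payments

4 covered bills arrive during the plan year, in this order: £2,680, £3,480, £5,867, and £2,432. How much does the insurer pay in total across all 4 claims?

£6,559

Bill 1, £2,680: deductible takes £2,625, £55 remains; traveler's 50% is £27.50. Traveler owes £2,652.50 (running OOP £2,652.50). Insurer: £2,680 − £2,652.50 = £27.50.
Bill 2, £3,480: deductible already satisfied, so traveler's share is 50% × £3,480 = £1,740. Cost to traveler: £1,740. OOP to date £4,392.50. Insurer: £3,480 − £1,740 = £1,740.
Bill 3, £5,867: 50% coinsurance on £5,867 = £2,933.50. Traveler pays £2,933.50; OOP now £7,326. Plan pays £5,867 − £2,933.50 = £2,933.50.
Bill 4, £2,432: deductible already satisfied, so traveler's share is 50% × £2,432 = £1,216. Adding that to £7,326 gives £8,542, past the £7,900 cap; traveler pays only £7,900 − £7,326 = £574. Insurer: £2,432 − £574 = £1,858.
Insurer total: £27.50 + £1,740 + £2,933.50 + £1,858 = £6,559.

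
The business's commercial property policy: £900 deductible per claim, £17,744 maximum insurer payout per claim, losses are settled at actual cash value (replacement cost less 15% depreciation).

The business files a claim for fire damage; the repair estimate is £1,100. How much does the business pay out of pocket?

At 15% depreciation, ACV = £1,100 − £165 = £935.
Less the £900 deductible: £935 − £900 = £35.
£35 is within the £17,744 limit, so the insurer pays £35.
The business bears the rest of the original loss: £1,100 − £35 = £1,065.

£1,065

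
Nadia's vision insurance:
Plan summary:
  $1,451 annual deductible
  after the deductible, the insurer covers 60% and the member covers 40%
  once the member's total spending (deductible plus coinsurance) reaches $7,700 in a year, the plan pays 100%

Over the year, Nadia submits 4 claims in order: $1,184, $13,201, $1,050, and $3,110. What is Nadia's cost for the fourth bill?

#1 ($1,184): all of it applies to the deductible. Member pays $1,184; OOP now $1,184.
#2 ($13,201): $267 to deductible, leaving $12,934; coinsurance $12,934 × 40% = $5,173.60. Member pays $5,440.60; OOP now $6,624.60.
#3 ($1,050): deductible already satisfied, so member's share is 40% × $1,050 = $420. Member owes $420 (running OOP $7,044.60).
#4 ($3,110): deductible met; 40% of $3,110 = $1,244. OOP would hit $8,288.60 > $7,700, so the cap limits the member to $7,700 − $7,044.60 = $655.40.

$655.40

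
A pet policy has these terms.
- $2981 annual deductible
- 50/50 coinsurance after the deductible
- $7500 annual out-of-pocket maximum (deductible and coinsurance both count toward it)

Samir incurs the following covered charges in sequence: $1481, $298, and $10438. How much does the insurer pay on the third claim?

$4717

Bill 1, $1481: fully absorbed by the deductible. Owner pays $1481; OOP now $1481. Insurer: $1481 − $1481 = $0.
Bill 2, $298: all of it applies to the deductible. Cost to owner: $298. OOP to date $1779. Plan pays $298 − $298 = $0.
Bill 3, $10438: $1202 finishes the deductible; $9236 goes to coinsurance; coinsurance $9236 × 50% = $4618. Deductible plus coinsurance: $1202 + $4618 = $5820. OOP would hit $7599 > $7500, so the cap limits the owner to $7500 − $1779 = $5721. Insurer: $10438 − $5721 = $4717.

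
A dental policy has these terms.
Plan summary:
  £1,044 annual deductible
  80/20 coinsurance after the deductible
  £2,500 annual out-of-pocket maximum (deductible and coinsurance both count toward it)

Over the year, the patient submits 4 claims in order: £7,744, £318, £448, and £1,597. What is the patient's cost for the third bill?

£52.40

#1 (£7,744): £1,044 finishes the deductible; £6,700 goes to coinsurance; 20% of £6,700 = £1,340. Patient owes £2,384 (running OOP £2,384).
#2 (£318): deductible met; 20% of £318 = £63.60. Patient pays £63.60; OOP now £2,447.60.
#3 (£448): 20% coinsurance on £448 = £89.60. Adding that to £2,447.60 gives £2,537.20, past the £2,500 cap; patient pays only £2,500 − £2,447.60 = £52.40.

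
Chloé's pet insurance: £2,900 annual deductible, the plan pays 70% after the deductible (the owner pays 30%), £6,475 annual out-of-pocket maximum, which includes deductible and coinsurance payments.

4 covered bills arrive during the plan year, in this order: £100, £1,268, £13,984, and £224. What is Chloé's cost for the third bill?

£5,107

#1 (£100): fully absorbed by the deductible. Owner owes £100 (running OOP £100).
#2 (£1,268): entire amount goes to the deductible. Owner owes £1,268 (running OOP £1,368).
#3 (£13,984): £1,532 finishes the deductible; £12,452 goes to coinsurance; coinsurance £12,452 × 30% = £3,735.60. Deductible plus coinsurance: £1,532 + £3,735.60 = £5,267.60. Adding that to £1,368 gives £6,635.60, past the £6,475 cap; owner pays only £6,475 − £1,368 = £5,107.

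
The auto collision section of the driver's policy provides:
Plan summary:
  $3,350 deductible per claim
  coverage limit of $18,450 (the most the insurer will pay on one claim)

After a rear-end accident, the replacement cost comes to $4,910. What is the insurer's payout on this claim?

$1,560

After the deductible, $4,910 − $3,350 = $1,560 remains.
$1,560 is within the $18,450 limit, so the insurer pays $1,560.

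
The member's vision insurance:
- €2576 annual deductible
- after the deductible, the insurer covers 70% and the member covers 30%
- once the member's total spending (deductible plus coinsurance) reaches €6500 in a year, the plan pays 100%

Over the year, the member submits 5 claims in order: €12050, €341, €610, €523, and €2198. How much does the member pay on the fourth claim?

Claim 1 (€12050): €2576 to deductible, leaving €9474; member's 30% is €2842.20. Member pays €5418.20; OOP now €5418.20.
Claim 2 (€341): deductible met; 30% of €341 = €102.30. Cost to member: €102.30. OOP to date €5520.50.
Claim 3 (€610): deductible met; 30% of €610 = €183. Member pays €183; OOP now €5703.50.
Claim 4 (€523): 30% coinsurance on €523 = €156.90. Member owes €156.90 (running OOP €5860.40).

€156.90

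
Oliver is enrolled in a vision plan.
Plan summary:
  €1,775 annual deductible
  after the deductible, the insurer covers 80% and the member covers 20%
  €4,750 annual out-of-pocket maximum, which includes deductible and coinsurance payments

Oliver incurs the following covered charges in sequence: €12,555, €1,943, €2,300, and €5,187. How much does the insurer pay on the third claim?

#1 (€12,555): €1,775 finishes the deductible; €10,780 goes to coinsurance; member's 20% is €2,156. Member pays €3,931; OOP now €3,931. Insurer: €12,555 − €3,931 = €8,624.
#2 (€1,943): deductible met; 20% of €1,943 = €388.60. Member owes €388.60 (running OOP €4,319.60). Insurer: €1,943 − €388.60 = €1,554.40.
#3 (€2,300): deductible met; 20% of €2,300 = €460. Adding that to €4,319.60 gives €4,779.60, past the €4,750 cap; member pays only €4,750 − €4,319.60 = €430.40. Insurer: €2,300 − €430.40 = €1,869.60.

€1,869.60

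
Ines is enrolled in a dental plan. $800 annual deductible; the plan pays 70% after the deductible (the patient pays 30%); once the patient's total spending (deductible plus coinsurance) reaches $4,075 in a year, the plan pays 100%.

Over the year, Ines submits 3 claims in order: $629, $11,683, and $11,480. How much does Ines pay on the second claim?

Bill 1, $629: entire amount goes to the deductible. Patient pays $629; OOP now $629.
Bill 2, $11,683: $171 to deductible, leaving $11,512; patient's 30% is $3,453.60. Deductible plus coinsurance: $171 + $3,453.60 = $3,624.60. Adding that to $629 gives $4,253.60, past the $4,075 cap; patient pays only $4,075 − $629 = $3,446.

$3,446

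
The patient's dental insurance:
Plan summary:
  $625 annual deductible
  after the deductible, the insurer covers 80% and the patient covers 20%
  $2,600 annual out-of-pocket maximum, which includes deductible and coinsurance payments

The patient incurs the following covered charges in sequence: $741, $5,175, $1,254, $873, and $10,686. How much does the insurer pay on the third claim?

$1,003.20

#1 ($741): $625 to deductible, leaving $116; patient's 20% is $23.20. Patient pays $648.20; OOP now $648.20. Insurer: $741 − $648.20 = $92.80.
#2 ($5,175): deductible already satisfied, so patient's share is 20% × $5,175 = $1,035. Patient pays $1,035; OOP now $1,683.20. Insurer: $5,175 − $1,035 = $4,140.
#3 ($1,254): 20% coinsurance on $1,254 = $250.80. Patient owes $250.80 (running OOP $1,934). Plan pays $1,254 − $250.80 = $1,003.20.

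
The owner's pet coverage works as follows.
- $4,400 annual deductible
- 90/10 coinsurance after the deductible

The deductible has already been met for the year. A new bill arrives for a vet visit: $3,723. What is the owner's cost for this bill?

$372.30

The deductible is already satisfied, so the full bill goes to coinsurance.
Owner's 10% share of $3,723 is $372.30.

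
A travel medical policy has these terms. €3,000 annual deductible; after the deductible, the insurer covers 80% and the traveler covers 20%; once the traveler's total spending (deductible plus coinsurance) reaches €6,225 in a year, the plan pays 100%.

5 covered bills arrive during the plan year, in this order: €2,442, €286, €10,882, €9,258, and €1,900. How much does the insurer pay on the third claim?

€8,488

#1 (€2,442): all of it applies to the deductible. Cost to traveler: €2,442. OOP to date €2,442. Plan pays €2,442 − €2,442 = €0.
#2 (€286): all of it applies to the deductible. Cost to traveler: €286. OOP to date €2,728. Insurer: €286 − €286 = €0.
#3 (€10,882): €272 to deductible, leaving €10,610; traveler's 20% is €2,122. Traveler pays €2,394; OOP now €5,122. Plan pays €10,882 − €2,394 = €8,488.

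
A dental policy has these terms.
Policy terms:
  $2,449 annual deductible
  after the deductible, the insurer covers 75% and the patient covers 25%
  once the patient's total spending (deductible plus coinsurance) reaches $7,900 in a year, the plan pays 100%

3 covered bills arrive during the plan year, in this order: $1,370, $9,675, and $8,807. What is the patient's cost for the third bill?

Bill 1, $1,370: entire amount goes to the deductible. Patient pays $1,370; OOP now $1,370.
Bill 2, $9,675: $1,079 to deductible, leaving $8,596; 25% of $8,596 = $2,149. Patient pays $3,228; OOP now $4,598.
Bill 3, $8,807: 25% coinsurance on $8,807 = $2,201.75. Cost to patient: $2,201.75. OOP to date $6,799.75.

$2,201.75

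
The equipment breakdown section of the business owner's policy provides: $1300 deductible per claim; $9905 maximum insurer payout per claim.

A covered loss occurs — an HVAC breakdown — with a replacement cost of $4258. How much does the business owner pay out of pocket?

$1300

Less the $1300 deductible: $4258 − $1300 = $2958.
$2958 is within the $9905 limit, so the insurer pays $2958.
Out of pocket: $4258 − $2958 = $1300.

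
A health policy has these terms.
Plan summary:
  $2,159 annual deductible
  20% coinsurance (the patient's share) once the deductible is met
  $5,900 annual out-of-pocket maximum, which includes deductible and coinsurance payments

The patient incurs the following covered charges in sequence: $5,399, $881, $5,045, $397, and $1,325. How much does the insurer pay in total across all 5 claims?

Bill 1, $5,399: $2,159 to deductible, leaving $3,240; 20% of $3,240 = $648. Patient pays $2,807; OOP now $2,807. Insurer: $5,399 − $2,807 = $2,592.
Bill 2, $881: deductible met; 20% of $881 = $176.20. Patient owes $176.20 (running OOP $2,983.20). Insurer: $881 − $176.20 = $704.80.
Bill 3, $5,045: 20% coinsurance on $5,045 = $1,009. Cost to patient: $1,009. OOP to date $3,992.20. Insurer: $5,045 − $1,009 = $4,036.
Bill 4, $397: deductible met; 20% of $397 = $79.40. Patient owes $79.40 (running OOP $4,071.60). Plan pays $397 − $79.40 = $317.60.
Bill 5, $1,325: deductible met; 20% of $1,325 = $265. Cost to patient: $265. OOP to date $4,336.60. Plan pays $1,325 − $265 = $1,060.
Insurer total: $2,592 + $704.80 + $4,036 + $317.60 + $1,060 = $8,710.40.

$8,710.40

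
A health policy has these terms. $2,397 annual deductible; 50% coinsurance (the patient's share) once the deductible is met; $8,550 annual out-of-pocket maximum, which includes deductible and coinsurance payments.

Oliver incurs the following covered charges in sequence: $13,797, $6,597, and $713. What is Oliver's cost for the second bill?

Bill 1, $13,797: $2,397 to deductible, leaving $11,400; 50% of $11,400 = $5,700. Patient pays $8,097; OOP now $8,097.
Bill 2, $6,597: deductible already satisfied, so patient's share is 50% × $6,597 = $3,298.50. That would push OOP to $11,395.50, over the $8,550 cap, so patient pays $8,550 − $8,097 = $453.

$453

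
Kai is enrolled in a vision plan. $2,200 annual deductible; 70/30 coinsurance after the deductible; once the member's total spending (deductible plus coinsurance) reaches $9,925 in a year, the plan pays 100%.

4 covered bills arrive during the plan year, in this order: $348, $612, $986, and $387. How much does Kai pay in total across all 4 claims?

#1 ($348): fully absorbed by the deductible. Member owes $348 (running OOP $348).
#2 ($612): all of it applies to the deductible. Member pays $612; OOP now $960.
#3 ($986): all of it applies to the deductible. Cost to member: $986. OOP to date $1,946.
#4 ($387): deductible takes $254, $133 remains; coinsurance $133 × 30% = $39.90. Cost to member: $293.90. OOP to date $2,239.90.
Summing the member's payments: $348 + $612 + $986 + $293.90 = $2,239.90.

$2,239.90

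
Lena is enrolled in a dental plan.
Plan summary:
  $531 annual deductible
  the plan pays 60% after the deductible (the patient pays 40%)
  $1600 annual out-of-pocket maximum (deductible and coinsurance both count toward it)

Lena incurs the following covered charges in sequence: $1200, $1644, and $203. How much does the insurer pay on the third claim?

$121.80

Claim 1 ($1200): deductible takes $531, $669 remains; 40% of $669 = $267.60. Patient owes $798.60 (running OOP $798.60). Insurer: $1200 − $798.60 = $401.40.
Claim 2 ($1644): deductible already satisfied, so patient's share is 40% × $1644 = $657.60. Patient pays $657.60; OOP now $1456.20. Insurer: $1644 − $657.60 = $986.40.
Claim 3 ($203): deductible met; 40% of $203 = $81.20. Patient pays $81.20; OOP now $1537.40. Insurer: $203 − $81.20 = $121.80.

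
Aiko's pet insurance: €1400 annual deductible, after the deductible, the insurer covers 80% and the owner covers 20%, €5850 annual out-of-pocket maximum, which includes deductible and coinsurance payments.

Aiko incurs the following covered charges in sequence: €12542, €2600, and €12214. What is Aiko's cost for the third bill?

#1 (€12542): €1400 to deductible, leaving €11142; 20% of €11142 = €2228.40. Cost to owner: €3628.40. OOP to date €3628.40.
#2 (€2600): 20% coinsurance on €2600 = €520. Owner owes €520 (running OOP €4148.40).
#3 (€12214): deductible met; 20% of €12214 = €2442.80. That would push OOP to €6591.20, over the €5850 cap, so owner pays €5850 − €4148.40 = €1701.60.

€1701.60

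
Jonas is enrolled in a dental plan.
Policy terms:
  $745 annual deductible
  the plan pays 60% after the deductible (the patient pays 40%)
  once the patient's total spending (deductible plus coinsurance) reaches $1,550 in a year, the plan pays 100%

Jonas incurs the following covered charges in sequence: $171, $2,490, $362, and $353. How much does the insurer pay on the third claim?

Claim 1 — $171: all of it applies to the deductible. Cost to patient: $171. OOP to date $171. Plan pays $171 − $171 = $0.
Claim 2 — $2,490: $574 finishes the deductible; $1,916 goes to coinsurance; 40% of $1,916 = $766.40. Patient owes $1,340.40 (running OOP $1,511.40). Plan pays $2,490 − $1,340.40 = $1,149.60.
Claim 3 — $362: deductible met; 40% of $362 = $144.80. That would push OOP to $1,656.20, over the $1,550 cap, so patient pays $1,550 − $1,511.40 = $38.60. Plan pays $362 − $38.60 = $323.40.

$323.40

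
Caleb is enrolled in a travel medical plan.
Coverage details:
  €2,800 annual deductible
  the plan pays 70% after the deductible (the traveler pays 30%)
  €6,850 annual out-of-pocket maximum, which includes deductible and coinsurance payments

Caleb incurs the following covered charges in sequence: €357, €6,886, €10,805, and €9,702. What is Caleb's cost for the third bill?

Bill 1, €357: entire amount goes to the deductible. Traveler pays €357; OOP now €357.
Bill 2, €6,886: €2,443 to deductible, leaving €4,443; 30% of €4,443 = €1,332.90. Traveler pays €3,775.90; OOP now €4,132.90.
Bill 3, €10,805: deductible already satisfied, so traveler's share is 30% × €10,805 = €3,241.50. That would push OOP to €7,374.40, over the €6,850 cap, so traveler pays €6,850 − €4,132.90 = €2,717.10.

€2,717.10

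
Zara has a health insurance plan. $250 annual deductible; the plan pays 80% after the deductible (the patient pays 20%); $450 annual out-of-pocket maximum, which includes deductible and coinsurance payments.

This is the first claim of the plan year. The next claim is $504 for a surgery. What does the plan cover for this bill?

$203.20

Nothing has been paid toward the $250 deductible, so the first $250 of this charge is applied there.
That leaves $504 − $250 = $254 for coinsurance.
Coinsurance: $254 × 20% = $50.80.
So the patient owes $250 + $50.80 = $300.80 before any cap.
Year-to-date out-of-pocket becomes $0 + $300.80 = $300.80, still under the $450 maximum, so no cap applies.
The insurer covers the remainder: $504 − $300.80 = $203.20.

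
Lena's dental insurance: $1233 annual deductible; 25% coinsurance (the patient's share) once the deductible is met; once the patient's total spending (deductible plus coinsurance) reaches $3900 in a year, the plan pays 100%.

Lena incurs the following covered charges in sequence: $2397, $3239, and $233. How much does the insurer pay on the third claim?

$174.75

Claim 1 ($2397): $1233 to deductible, leaving $1164; coinsurance $1164 × 25% = $291. Patient owes $1524 (running OOP $1524). Plan pays $2397 − $1524 = $873.
Claim 2 ($3239): deductible met; 25% of $3239 = $809.75. Patient owes $809.75 (running OOP $2333.75). Insurer: $3239 − $809.75 = $2429.25.
Claim 3 ($233): 25% coinsurance on $233 = $58.25. Patient pays $58.25; OOP now $2392. Plan pays $233 − $58.25 = $174.75.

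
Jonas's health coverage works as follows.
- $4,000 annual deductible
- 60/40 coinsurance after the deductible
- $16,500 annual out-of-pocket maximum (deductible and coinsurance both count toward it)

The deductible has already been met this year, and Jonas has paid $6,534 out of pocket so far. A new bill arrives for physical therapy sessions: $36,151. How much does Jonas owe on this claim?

The deductible is already satisfied, so the full bill goes to coinsurance.
Patient's 40% share of $36,151 is $14,460.40.
Year-to-date out-of-pocket would reach $6,534 + $14,460.40 = $20,994.40, above the $16,500 maximum, so the patient pays only $16,500 − $6,534 = $9,966.

$9,966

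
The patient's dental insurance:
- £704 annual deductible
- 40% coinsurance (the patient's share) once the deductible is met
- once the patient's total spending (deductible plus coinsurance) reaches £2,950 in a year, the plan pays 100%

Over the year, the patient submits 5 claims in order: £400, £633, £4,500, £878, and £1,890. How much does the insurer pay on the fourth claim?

Claim 1 (£400): entire amount goes to the deductible. Patient pays £400; OOP now £400. Plan pays £400 − £400 = £0.
Claim 2 (£633): £304 finishes the deductible; £329 goes to coinsurance; patient's 40% is £131.60. Cost to patient: £435.60. OOP to date £835.60. Plan pays £633 − £435.60 = £197.40.
Claim 3 (£4,500): 40% coinsurance on £4,500 = £1,800. Patient pays £1,800; OOP now £2,635.60. Insurer: £4,500 − £1,800 = £2,700.
Claim 4 (£878): 40% coinsurance on £878 = £351.20. OOP would hit £2,986.80 > £2,950, so the cap limits the patient to £2,950 − £2,635.60 = £314.40. Plan pays £878 − £314.40 = £563.60.

£563.60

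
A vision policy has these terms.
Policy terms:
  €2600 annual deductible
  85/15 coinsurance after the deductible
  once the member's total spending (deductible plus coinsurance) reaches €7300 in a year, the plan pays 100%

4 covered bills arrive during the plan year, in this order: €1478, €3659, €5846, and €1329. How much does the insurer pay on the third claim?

#1 (€1478): fully absorbed by the deductible. Member owes €1478 (running OOP €1478). Plan pays €1478 − €1478 = €0.
#2 (€3659): deductible takes €1122, €2537 remains; 15% of €2537 = €380.55. Member owes €1502.55 (running OOP €2980.55). Plan pays €3659 − €1502.55 = €2156.45.
#3 (€5846): 15% coinsurance on €5846 = €876.90. Cost to member: €876.90. OOP to date €3857.45. Insurer: €5846 − €876.90 = €4969.10.

€4969.10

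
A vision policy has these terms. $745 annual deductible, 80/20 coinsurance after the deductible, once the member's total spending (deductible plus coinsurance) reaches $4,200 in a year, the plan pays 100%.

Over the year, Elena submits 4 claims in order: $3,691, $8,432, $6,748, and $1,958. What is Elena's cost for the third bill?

Claim 1 — $3,691: $745 to deductible, leaving $2,946; member's 20% is $589.20. Member owes $1,334.20 (running OOP $1,334.20).
Claim 2 — $8,432: deductible already satisfied, so member's share is 20% × $8,432 = $1,686.40. Member owes $1,686.40 (running OOP $3,020.60).
Claim 3 — $6,748: deductible already satisfied, so member's share is 20% × $6,748 = $1,349.60. Adding that to $3,020.60 gives $4,370.20, past the $4,200 cap; member pays only $4,200 − $3,020.60 = $1,179.40.

$1,179.40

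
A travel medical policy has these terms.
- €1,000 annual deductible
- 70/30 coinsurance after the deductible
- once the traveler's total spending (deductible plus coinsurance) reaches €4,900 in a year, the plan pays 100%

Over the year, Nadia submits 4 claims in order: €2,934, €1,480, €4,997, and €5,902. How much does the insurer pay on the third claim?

Bill 1, €2,934: €1,000 to deductible, leaving €1,934; 30% of €1,934 = €580.20. Traveler pays €1,580.20; OOP now €1,580.20. Plan pays €2,934 − €1,580.20 = €1,353.80.
Bill 2, €1,480: deductible already satisfied, so traveler's share is 30% × €1,480 = €444. Traveler pays €444; OOP now €2,024.20. Insurer: €1,480 − €444 = €1,036.
Bill 3, €4,997: deductible met; 30% of €4,997 = €1,499.10. Traveler owes €1,499.10 (running OOP €3,523.30). Insurer: €4,997 − €1,499.10 = €3,497.90.

€3,497.90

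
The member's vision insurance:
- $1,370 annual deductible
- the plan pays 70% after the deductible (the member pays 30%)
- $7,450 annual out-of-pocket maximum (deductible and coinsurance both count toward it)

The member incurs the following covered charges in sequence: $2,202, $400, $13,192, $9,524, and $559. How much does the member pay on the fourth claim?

$1,752.80

Bill 1, $2,202: $1,370 finishes the deductible; $832 goes to coinsurance; coinsurance $832 × 30% = $249.60. Member owes $1,619.60 (running OOP $1,619.60).
Bill 2, $400: 30% coinsurance on $400 = $120. Member pays $120; OOP now $1,739.60.
Bill 3, $13,192: deductible already satisfied, so member's share is 30% × $13,192 = $3,957.60. Member pays $3,957.60; OOP now $5,697.20.
Bill 4, $9,524: 30% coinsurance on $9,524 = $2,857.20. Adding that to $5,697.20 gives $8,554.40, past the $7,450 cap; member pays only $7,450 − $5,697.20 = $1,752.80.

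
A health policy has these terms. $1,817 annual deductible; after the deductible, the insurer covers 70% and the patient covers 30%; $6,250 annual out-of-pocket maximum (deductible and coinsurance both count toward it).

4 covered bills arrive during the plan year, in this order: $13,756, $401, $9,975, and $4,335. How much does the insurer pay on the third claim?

Claim 1 ($13,756): $1,817 finishes the deductible; $11,939 goes to coinsurance; patient's 30% is $3,581.70. Cost to patient: $5,398.70. OOP to date $5,398.70. Insurer: $13,756 − $5,398.70 = $8,357.30.
Claim 2 ($401): deductible already satisfied, so patient's share is 30% × $401 = $120.30. Patient pays $120.30; OOP now $5,519. Plan pays $401 − $120.30 = $280.70.
Claim 3 ($9,975): deductible already satisfied, so patient's share is 30% × $9,975 = $2,992.50. That would push OOP to $8,511.50, over the $6,250 cap, so patient pays $6,250 − $5,519 = $731. Plan pays $9,975 − $731 = $9,244.

$9,244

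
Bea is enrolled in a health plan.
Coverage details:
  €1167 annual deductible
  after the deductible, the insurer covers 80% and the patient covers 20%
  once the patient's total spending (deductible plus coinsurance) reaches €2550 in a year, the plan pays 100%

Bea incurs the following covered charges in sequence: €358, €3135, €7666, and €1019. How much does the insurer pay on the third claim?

Bill 1, €358: all of it applies to the deductible. Cost to patient: €358. OOP to date €358. Insurer: €358 − €358 = €0.
Bill 2, €3135: €809 finishes the deductible; €2326 goes to coinsurance; 20% of €2326 = €465.20. Patient pays €1274.20; OOP now €1632.20. Plan pays €3135 − €1274.20 = €1860.80.
Bill 3, €7666: deductible already satisfied, so patient's share is 20% × €7666 = €1533.20. Adding that to €1632.20 gives €3165.40, past the €2550 cap; patient pays only €2550 − €1632.20 = €917.80. Plan pays €7666 − €917.80 = €6748.20.

€6748.20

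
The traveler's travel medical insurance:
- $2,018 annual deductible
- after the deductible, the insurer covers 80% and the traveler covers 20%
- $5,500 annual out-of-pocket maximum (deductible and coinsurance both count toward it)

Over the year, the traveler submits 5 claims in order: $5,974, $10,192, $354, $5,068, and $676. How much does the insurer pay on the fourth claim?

#1 ($5,974): $2,018 finishes the deductible; $3,956 goes to coinsurance; 20% of $3,956 = $791.20. Cost to traveler: $2,809.20. OOP to date $2,809.20. Insurer: $5,974 − $2,809.20 = $3,164.80.
#2 ($10,192): deductible already satisfied, so traveler's share is 20% × $10,192 = $2,038.40. Traveler owes $2,038.40 (running OOP $4,847.60). Insurer: $10,192 − $2,038.40 = $8,153.60.
#3 ($354): deductible met; 20% of $354 = $70.80. Traveler pays $70.80; OOP now $4,918.40. Plan pays $354 − $70.80 = $283.20.
#4 ($5,068): deductible met; 20% of $5,068 = $1,013.60. That would push OOP to $5,932, over the $5,500 cap, so traveler pays $5,500 − $4,918.40 = $581.60. Insurer: $5,068 − $581.60 = $4,486.40.

$4,486.40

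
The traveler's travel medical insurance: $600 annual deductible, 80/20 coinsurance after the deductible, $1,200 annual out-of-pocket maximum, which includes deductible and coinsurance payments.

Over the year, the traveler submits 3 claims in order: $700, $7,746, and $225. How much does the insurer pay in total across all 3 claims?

$7,471

#1 ($700): $600 finishes the deductible; $100 goes to coinsurance; traveler's 20% is $20. Traveler owes $620 (running OOP $620). Plan pays $700 − $620 = $80.
#2 ($7,746): 20% coinsurance on $7,746 = $1,549.20. Adding that to $620 gives $2,169.20, past the $1,200 cap; traveler pays only $1,200 − $620 = $580. Plan pays $7,746 − $580 = $7,166.
#3 ($225): 20% coinsurance on $225 = $45. OOP would hit $1,245 > $1,200, so the cap limits the traveler to $1,200 − $1,200 = $0. Insurer: $225 − $0 = $225.
Insurer total: $80 + $7,166 + $225 = $7,471.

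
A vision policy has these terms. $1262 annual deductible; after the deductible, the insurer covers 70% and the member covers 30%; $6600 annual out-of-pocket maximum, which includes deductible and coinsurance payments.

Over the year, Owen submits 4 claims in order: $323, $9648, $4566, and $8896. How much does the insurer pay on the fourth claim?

$7540.50

#1 ($323): all of it applies to the deductible. Member pays $323; OOP now $323. Plan pays $323 − $323 = $0.
#2 ($9648): deductible takes $939, $8709 remains; member's 30% is $2612.70. Member pays $3551.70; OOP now $3874.70. Plan pays $9648 − $3551.70 = $6096.30.
#3 ($4566): deductible already satisfied, so member's share is 30% × $4566 = $1369.80. Member owes $1369.80 (running OOP $5244.50). Insurer: $4566 − $1369.80 = $3196.20.
#4 ($8896): deductible already satisfied, so member's share is 30% × $8896 = $2668.80. OOP would hit $7913.30 > $6600, so the cap limits the member to $6600 − $5244.50 = $1355.50. Insurer: $8896 − $1355.50 = $7540.50.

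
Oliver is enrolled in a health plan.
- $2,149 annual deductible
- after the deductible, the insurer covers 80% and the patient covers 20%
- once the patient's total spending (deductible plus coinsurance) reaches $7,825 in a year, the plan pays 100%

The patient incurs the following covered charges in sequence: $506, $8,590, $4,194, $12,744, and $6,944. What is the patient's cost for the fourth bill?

$2,548.80

Bill 1, $506: fully absorbed by the deductible. Patient owes $506 (running OOP $506).
Bill 2, $8,590: $1,643 to deductible, leaving $6,947; 20% of $6,947 = $1,389.40. Cost to patient: $3,032.40. OOP to date $3,538.40.
Bill 3, $4,194: 20% coinsurance on $4,194 = $838.80. Cost to patient: $838.80. OOP to date $4,377.20.
Bill 4, $12,744: deductible already satisfied, so patient's share is 20% × $12,744 = $2,548.80. Patient owes $2,548.80 (running OOP $6,926).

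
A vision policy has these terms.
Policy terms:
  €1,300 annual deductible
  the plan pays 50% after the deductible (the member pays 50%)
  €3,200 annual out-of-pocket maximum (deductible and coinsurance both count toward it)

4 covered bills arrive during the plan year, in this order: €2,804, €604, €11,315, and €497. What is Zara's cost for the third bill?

#1 (€2,804): €1,300 finishes the deductible; €1,504 goes to coinsurance; coinsurance €1,504 × 50% = €752. Member owes €2,052 (running OOP €2,052).
#2 (€604): deductible met; 50% of €604 = €302. Cost to member: €302. OOP to date €2,354.
#3 (€11,315): deductible met; 50% of €11,315 = €5,657.50. Adding that to €2,354 gives €8,011.50, past the €3,200 cap; member pays only €3,200 − €2,354 = €846.

€846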